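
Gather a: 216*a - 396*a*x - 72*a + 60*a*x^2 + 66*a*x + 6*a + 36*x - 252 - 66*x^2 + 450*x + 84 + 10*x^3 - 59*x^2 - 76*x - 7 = a*(60*x^2 - 330*x + 150) + 10*x^3 - 125*x^2 + 410*x - 175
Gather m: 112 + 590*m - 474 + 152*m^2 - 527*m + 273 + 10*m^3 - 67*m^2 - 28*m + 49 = 10*m^3 + 85*m^2 + 35*m - 40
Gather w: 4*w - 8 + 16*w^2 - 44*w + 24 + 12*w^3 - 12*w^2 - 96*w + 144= 12*w^3 + 4*w^2 - 136*w + 160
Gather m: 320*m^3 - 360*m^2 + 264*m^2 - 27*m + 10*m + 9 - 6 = 320*m^3 - 96*m^2 - 17*m + 3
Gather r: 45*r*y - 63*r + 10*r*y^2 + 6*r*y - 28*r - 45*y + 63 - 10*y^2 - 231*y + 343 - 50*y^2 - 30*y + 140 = r*(10*y^2 + 51*y - 91) - 60*y^2 - 306*y + 546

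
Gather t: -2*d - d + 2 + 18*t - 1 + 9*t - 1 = -3*d + 27*t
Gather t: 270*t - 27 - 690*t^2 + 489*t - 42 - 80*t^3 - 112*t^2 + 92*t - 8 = -80*t^3 - 802*t^2 + 851*t - 77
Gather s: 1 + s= s + 1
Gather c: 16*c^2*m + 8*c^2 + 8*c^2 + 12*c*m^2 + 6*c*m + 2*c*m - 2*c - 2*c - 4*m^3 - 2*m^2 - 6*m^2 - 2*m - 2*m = c^2*(16*m + 16) + c*(12*m^2 + 8*m - 4) - 4*m^3 - 8*m^2 - 4*m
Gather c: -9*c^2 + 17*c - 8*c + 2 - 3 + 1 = -9*c^2 + 9*c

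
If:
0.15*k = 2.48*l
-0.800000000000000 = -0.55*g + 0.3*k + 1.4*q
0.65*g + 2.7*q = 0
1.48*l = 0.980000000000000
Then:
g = 4.60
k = 10.95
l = 0.66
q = -1.11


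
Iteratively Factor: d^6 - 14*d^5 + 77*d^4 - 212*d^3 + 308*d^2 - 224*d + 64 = (d - 2)*(d^5 - 12*d^4 + 53*d^3 - 106*d^2 + 96*d - 32) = (d - 2)^2*(d^4 - 10*d^3 + 33*d^2 - 40*d + 16) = (d - 4)*(d - 2)^2*(d^3 - 6*d^2 + 9*d - 4) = (d - 4)^2*(d - 2)^2*(d^2 - 2*d + 1) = (d - 4)^2*(d - 2)^2*(d - 1)*(d - 1)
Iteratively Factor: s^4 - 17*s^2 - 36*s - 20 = (s + 2)*(s^3 - 2*s^2 - 13*s - 10) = (s - 5)*(s + 2)*(s^2 + 3*s + 2) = (s - 5)*(s + 2)^2*(s + 1)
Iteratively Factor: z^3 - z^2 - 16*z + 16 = (z + 4)*(z^2 - 5*z + 4) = (z - 1)*(z + 4)*(z - 4)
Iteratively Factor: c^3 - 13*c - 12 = (c - 4)*(c^2 + 4*c + 3) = (c - 4)*(c + 1)*(c + 3)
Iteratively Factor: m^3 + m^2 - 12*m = (m)*(m^2 + m - 12) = m*(m + 4)*(m - 3)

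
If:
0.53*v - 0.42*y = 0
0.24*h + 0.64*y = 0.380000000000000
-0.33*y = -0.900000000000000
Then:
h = -5.69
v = 2.16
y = 2.73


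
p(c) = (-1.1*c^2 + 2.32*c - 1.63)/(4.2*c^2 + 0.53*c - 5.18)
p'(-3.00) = -0.19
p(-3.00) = -0.60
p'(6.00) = -0.01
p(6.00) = -0.18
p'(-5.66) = -0.03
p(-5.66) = -0.40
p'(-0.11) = -0.52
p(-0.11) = 0.37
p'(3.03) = -0.02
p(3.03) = -0.13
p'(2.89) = -0.03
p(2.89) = -0.13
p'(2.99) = -0.02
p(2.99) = -0.13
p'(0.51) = -0.07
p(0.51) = 0.19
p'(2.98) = -0.02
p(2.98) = -0.13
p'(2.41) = -0.03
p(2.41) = -0.12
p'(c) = (2.32 - 2.2*c)/(4.2*c^2 + 0.53*c - 5.18) + (-8.4*c - 0.53)*(-1.1*c^2 + 2.32*c - 1.63)/(4.2*c^2 + 0.53*c - 5.18)^2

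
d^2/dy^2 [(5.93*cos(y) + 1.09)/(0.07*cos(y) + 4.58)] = (-124.040598*cos(y) + 0.9479085*cos(2*y) - 2.8437255)/(0.000343*cos(y)^3 + 0.067326*cos(y)^2 + 4.405044*cos(y) + 96.071912)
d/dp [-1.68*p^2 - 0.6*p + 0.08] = -3.36*p - 0.6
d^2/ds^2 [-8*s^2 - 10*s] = -16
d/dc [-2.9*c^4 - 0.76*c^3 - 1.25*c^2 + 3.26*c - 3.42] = -11.6*c^3 - 2.28*c^2 - 2.5*c + 3.26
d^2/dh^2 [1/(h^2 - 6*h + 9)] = 6/(h^4 - 12*h^3 + 54*h^2 - 108*h + 81)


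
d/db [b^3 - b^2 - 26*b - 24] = 3*b^2 - 2*b - 26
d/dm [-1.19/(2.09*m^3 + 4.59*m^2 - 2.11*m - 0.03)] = (7.4613*m^2 + 10.9242*m - 2.5109)/(2.09*m^3 + 4.59*m^2 - 2.11*m - 0.03)^2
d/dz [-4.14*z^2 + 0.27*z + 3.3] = 0.27 - 8.28*z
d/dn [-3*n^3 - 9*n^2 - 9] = 9*n*(-n - 2)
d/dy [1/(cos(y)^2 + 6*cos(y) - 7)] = 2*(cos(y) + 3)*sin(y)/(cos(y)^2 + 6*cos(y) - 7)^2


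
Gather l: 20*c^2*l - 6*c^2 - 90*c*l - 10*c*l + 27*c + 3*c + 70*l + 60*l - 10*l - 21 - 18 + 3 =-6*c^2 + 30*c + l*(20*c^2 - 100*c + 120) - 36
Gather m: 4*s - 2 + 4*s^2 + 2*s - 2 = 4*s^2 + 6*s - 4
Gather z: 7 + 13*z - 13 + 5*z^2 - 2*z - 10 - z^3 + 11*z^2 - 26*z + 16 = -z^3 + 16*z^2 - 15*z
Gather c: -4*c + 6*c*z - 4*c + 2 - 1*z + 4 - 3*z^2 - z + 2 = c*(6*z - 8) - 3*z^2 - 2*z + 8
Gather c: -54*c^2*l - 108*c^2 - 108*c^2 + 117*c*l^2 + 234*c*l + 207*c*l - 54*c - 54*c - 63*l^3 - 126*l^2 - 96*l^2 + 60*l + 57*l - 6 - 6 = c^2*(-54*l - 216) + c*(117*l^2 + 441*l - 108) - 63*l^3 - 222*l^2 + 117*l - 12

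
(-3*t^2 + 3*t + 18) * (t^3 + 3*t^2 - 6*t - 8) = -3*t^5 - 6*t^4 + 45*t^3 + 60*t^2 - 132*t - 144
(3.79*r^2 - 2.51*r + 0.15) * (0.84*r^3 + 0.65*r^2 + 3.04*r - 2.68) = 3.1836*r^5 + 0.355100000000001*r^4 + 10.0161*r^3 - 17.6901*r^2 + 7.1828*r - 0.402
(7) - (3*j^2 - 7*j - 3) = -3*j^2 + 7*j + 10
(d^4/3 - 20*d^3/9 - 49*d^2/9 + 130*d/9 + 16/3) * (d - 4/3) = d^5/3 - 8*d^4/3 - 67*d^3/27 + 586*d^2/27 - 376*d/27 - 64/9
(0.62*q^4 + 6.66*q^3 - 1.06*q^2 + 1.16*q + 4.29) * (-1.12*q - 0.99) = -0.6944*q^5 - 8.073*q^4 - 5.4062*q^3 - 0.2498*q^2 - 5.9532*q - 4.2471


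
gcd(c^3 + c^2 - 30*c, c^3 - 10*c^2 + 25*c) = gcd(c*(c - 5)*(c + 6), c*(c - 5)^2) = c^2 - 5*c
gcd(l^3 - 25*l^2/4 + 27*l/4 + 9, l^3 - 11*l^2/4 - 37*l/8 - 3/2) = l^2 - 13*l/4 - 3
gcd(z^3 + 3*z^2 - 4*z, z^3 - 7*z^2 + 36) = 1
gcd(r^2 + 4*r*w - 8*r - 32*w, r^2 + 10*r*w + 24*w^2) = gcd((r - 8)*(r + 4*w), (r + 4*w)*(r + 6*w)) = r + 4*w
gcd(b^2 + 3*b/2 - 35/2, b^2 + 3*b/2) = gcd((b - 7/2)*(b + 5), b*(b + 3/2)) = 1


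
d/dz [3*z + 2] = 3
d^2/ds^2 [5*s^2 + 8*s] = 10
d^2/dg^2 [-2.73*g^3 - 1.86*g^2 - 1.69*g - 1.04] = -16.38*g - 3.72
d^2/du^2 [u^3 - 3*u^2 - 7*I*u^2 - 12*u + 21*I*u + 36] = 6*u - 6 - 14*I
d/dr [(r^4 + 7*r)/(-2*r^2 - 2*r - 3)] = (-4*r^5 - 6*r^4 - 12*r^3 + 14*r^2 - 21)/(4*r^4 + 8*r^3 + 16*r^2 + 12*r + 9)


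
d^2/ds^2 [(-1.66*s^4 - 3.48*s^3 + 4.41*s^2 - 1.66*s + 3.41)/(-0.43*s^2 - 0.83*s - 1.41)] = (0.613867999999999*s^6 + 3.554724*s^5 + 12.900192*s^4 + 35.41979*s^3 + 76.29846*s^2 + 28.170606*s - 21.98377)/(0.079507*s^6 + 0.460401*s^5 + 1.670808*s^4 + 3.591161*s^3 + 5.478696*s^2 + 4.950369*s + 2.803221)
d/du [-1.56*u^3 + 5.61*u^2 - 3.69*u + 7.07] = -4.68*u^2 + 11.22*u - 3.69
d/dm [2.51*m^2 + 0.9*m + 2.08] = 5.02*m + 0.9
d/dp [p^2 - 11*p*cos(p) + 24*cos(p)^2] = 11*p*sin(p) + 2*p - 24*sin(2*p) - 11*cos(p)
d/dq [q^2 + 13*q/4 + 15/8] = 2*q + 13/4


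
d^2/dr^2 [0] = 0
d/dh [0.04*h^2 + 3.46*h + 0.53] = 0.08*h + 3.46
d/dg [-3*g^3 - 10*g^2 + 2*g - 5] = -9*g^2 - 20*g + 2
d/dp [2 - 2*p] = -2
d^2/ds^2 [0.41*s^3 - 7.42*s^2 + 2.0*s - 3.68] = 2.46*s - 14.84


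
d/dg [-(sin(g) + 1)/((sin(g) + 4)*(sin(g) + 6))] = (sin(g)^2 + 2*sin(g) - 14)*cos(g)/((sin(g) + 4)^2*(sin(g) + 6)^2)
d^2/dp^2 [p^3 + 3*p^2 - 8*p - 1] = 6*p + 6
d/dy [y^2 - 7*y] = 2*y - 7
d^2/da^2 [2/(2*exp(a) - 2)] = (exp(a) + 1)*exp(a)/(exp(a) - 1)^3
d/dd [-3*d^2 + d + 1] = 1 - 6*d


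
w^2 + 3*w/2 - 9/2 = (w - 3/2)*(w + 3)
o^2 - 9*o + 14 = (o - 7)*(o - 2)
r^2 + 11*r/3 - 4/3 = (r - 1/3)*(r + 4)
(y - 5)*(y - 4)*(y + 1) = y^3 - 8*y^2 + 11*y + 20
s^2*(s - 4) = s^3 - 4*s^2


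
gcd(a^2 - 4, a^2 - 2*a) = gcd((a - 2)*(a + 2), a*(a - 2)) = a - 2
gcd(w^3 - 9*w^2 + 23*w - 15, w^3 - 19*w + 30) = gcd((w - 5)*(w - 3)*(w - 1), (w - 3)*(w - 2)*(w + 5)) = w - 3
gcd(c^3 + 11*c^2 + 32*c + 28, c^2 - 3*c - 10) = c + 2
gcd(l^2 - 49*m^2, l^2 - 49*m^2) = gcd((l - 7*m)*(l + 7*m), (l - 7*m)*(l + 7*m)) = l^2 - 49*m^2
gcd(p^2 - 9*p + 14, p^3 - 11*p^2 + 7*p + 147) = p - 7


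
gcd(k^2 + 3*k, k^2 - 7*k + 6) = 1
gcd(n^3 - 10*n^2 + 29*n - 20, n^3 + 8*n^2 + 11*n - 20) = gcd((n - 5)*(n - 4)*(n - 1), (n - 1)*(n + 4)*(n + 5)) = n - 1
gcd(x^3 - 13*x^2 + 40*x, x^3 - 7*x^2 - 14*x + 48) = x - 8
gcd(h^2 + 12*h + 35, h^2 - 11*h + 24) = 1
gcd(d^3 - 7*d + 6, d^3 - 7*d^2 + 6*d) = d - 1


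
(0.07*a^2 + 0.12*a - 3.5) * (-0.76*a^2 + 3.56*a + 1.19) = -0.0532*a^4 + 0.158*a^3 + 3.1705*a^2 - 12.3172*a - 4.165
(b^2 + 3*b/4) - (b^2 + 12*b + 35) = -45*b/4 - 35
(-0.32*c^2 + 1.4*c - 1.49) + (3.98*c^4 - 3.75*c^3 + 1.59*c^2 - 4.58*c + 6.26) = 3.98*c^4 - 3.75*c^3 + 1.27*c^2 - 3.18*c + 4.77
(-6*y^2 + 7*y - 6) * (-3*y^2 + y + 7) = 18*y^4 - 27*y^3 - 17*y^2 + 43*y - 42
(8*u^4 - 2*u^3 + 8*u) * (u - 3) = 8*u^5 - 26*u^4 + 6*u^3 + 8*u^2 - 24*u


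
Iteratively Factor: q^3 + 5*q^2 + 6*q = (q + 2)*(q^2 + 3*q) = q*(q + 2)*(q + 3)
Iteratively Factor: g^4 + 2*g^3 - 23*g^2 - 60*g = (g - 5)*(g^3 + 7*g^2 + 12*g) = (g - 5)*(g + 4)*(g^2 + 3*g) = g*(g - 5)*(g + 4)*(g + 3)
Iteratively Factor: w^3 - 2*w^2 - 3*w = (w - 3)*(w^2 + w) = (w - 3)*(w + 1)*(w)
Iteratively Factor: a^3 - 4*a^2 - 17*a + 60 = (a + 4)*(a^2 - 8*a + 15) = (a - 5)*(a + 4)*(a - 3)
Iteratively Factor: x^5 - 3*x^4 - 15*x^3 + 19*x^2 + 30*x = (x)*(x^4 - 3*x^3 - 15*x^2 + 19*x + 30) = x*(x - 2)*(x^3 - x^2 - 17*x - 15) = x*(x - 5)*(x - 2)*(x^2 + 4*x + 3) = x*(x - 5)*(x - 2)*(x + 3)*(x + 1)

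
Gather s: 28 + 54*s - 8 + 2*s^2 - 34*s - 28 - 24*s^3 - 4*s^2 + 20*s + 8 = -24*s^3 - 2*s^2 + 40*s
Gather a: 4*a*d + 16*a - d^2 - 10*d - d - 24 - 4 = a*(4*d + 16) - d^2 - 11*d - 28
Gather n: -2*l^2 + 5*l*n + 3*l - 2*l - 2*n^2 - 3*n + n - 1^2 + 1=-2*l^2 + l - 2*n^2 + n*(5*l - 2)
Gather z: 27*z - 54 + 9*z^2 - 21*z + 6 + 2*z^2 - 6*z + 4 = 11*z^2 - 44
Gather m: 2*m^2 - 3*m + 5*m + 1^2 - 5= 2*m^2 + 2*m - 4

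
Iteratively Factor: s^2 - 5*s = (s)*(s - 5)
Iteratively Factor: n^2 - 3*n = (n - 3)*(n)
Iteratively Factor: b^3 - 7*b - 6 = (b + 1)*(b^2 - b - 6) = (b - 3)*(b + 1)*(b + 2)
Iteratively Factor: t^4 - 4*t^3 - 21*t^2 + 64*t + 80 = (t - 4)*(t^3 - 21*t - 20) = (t - 5)*(t - 4)*(t^2 + 5*t + 4) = (t - 5)*(t - 4)*(t + 1)*(t + 4)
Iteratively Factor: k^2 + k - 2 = (k - 1)*(k + 2)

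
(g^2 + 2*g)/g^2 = (g + 2)/g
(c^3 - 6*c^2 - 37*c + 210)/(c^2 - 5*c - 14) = (c^2 + c - 30)/(c + 2)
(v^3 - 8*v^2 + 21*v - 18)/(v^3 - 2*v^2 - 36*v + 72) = (v^2 - 6*v + 9)/(v^2 - 36)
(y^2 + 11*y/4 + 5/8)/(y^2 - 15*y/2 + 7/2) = (8*y^2 + 22*y + 5)/(4*(2*y^2 - 15*y + 7))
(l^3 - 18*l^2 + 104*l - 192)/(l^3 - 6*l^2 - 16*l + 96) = (l - 8)/(l + 4)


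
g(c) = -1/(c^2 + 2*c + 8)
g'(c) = -(-2*c - 2)/(c^2 + 2*c + 8)^2 = 2*(c + 1)/(c^2 + 2*c + 8)^2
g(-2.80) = -0.10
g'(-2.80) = -0.03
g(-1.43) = -0.14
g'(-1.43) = -0.02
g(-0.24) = -0.13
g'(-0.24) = 0.03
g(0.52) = -0.11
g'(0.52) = 0.04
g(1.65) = -0.07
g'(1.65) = 0.03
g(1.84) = -0.07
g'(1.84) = 0.03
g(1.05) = -0.09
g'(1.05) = 0.03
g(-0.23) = -0.13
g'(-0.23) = 0.03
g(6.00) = -0.02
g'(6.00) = 0.00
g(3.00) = -0.04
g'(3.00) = 0.02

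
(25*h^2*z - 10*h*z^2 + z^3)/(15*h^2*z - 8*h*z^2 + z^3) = (-5*h + z)/(-3*h + z)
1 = 1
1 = 1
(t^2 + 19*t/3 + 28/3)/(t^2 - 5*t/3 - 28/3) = (t + 4)/(t - 4)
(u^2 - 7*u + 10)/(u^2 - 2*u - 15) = (u - 2)/(u + 3)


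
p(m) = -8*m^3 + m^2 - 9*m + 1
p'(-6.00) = -885.00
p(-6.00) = 1819.00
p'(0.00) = -9.00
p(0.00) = 1.00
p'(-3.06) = -239.85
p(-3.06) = 267.12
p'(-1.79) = -89.48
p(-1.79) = 66.20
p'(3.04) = -224.72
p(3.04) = -241.87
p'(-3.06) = -239.85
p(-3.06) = 267.12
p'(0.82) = -23.50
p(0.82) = -10.12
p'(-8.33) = -1690.99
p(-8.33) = 4769.44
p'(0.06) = -8.97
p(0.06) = 0.46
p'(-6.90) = -1165.44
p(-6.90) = 2738.78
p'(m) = -24*m^2 + 2*m - 9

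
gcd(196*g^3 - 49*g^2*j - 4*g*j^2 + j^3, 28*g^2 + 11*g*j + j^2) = 7*g + j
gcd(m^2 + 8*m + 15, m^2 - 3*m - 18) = m + 3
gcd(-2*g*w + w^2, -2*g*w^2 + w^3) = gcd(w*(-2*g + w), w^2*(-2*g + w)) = -2*g*w + w^2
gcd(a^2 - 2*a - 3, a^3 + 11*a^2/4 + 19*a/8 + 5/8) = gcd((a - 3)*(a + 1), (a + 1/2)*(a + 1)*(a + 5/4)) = a + 1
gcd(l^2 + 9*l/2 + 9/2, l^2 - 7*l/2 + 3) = 1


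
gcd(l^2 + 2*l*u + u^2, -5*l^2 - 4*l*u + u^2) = l + u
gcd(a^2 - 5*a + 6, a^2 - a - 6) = a - 3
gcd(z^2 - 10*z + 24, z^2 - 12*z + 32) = z - 4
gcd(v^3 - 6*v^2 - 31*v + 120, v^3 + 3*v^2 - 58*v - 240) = v^2 - 3*v - 40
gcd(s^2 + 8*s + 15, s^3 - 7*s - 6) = 1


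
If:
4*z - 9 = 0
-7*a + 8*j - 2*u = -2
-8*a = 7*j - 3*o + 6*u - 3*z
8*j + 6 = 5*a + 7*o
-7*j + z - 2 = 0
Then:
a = -229/1064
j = 1/28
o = 1119/1064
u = 4035/2128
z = 9/4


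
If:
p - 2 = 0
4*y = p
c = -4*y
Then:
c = -2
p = 2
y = 1/2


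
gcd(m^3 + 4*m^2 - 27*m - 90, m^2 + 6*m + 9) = m + 3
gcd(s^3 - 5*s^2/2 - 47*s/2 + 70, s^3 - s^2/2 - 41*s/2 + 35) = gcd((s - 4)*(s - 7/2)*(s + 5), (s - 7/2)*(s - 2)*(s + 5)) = s^2 + 3*s/2 - 35/2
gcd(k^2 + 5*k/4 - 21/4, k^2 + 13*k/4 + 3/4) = k + 3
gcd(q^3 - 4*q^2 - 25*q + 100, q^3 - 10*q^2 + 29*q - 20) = q^2 - 9*q + 20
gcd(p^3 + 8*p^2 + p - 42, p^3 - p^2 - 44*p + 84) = p^2 + 5*p - 14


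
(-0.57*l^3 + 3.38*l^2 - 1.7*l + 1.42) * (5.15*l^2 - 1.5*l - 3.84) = -2.9355*l^5 + 18.262*l^4 - 11.6362*l^3 - 3.1162*l^2 + 4.398*l - 5.4528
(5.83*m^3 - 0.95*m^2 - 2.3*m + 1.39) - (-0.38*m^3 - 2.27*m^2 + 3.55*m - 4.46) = 6.21*m^3 + 1.32*m^2 - 5.85*m + 5.85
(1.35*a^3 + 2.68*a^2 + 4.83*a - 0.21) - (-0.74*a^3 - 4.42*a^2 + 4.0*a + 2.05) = 2.09*a^3 + 7.1*a^2 + 0.83*a - 2.26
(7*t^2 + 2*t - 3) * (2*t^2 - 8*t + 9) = 14*t^4 - 52*t^3 + 41*t^2 + 42*t - 27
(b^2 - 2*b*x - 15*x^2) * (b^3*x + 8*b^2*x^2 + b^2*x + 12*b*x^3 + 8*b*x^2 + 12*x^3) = b^5*x + 6*b^4*x^2 + b^4*x - 19*b^3*x^3 + 6*b^3*x^2 - 144*b^2*x^4 - 19*b^2*x^3 - 180*b*x^5 - 144*b*x^4 - 180*x^5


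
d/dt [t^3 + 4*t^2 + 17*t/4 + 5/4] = 3*t^2 + 8*t + 17/4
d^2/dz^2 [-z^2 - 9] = -2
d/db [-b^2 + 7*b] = 7 - 2*b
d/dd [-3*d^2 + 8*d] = 8 - 6*d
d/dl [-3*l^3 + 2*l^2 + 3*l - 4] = -9*l^2 + 4*l + 3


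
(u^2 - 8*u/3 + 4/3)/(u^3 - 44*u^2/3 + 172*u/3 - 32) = (u - 2)/(u^2 - 14*u + 48)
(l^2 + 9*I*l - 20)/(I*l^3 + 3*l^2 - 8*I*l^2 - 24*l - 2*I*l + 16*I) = (-I*l^2 + 9*l + 20*I)/(l^3 + l^2*(-8 - 3*I) + l*(-2 + 24*I) + 16)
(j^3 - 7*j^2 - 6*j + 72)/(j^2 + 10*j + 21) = (j^2 - 10*j + 24)/(j + 7)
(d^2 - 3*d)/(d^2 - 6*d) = (d - 3)/(d - 6)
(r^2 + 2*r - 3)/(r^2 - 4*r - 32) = (-r^2 - 2*r + 3)/(-r^2 + 4*r + 32)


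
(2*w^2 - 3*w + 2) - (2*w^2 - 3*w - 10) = 12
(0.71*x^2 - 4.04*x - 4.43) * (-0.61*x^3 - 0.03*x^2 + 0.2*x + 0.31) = -0.4331*x^5 + 2.4431*x^4 + 2.9655*x^3 - 0.455*x^2 - 2.1384*x - 1.3733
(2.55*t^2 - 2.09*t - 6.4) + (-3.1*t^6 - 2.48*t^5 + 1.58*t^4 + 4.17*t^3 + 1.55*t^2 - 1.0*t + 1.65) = -3.1*t^6 - 2.48*t^5 + 1.58*t^4 + 4.17*t^3 + 4.1*t^2 - 3.09*t - 4.75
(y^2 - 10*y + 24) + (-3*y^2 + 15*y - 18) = -2*y^2 + 5*y + 6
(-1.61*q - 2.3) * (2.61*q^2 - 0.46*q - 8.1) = -4.2021*q^3 - 5.2624*q^2 + 14.099*q + 18.63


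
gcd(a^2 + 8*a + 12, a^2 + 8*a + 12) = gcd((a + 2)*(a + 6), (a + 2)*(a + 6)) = a^2 + 8*a + 12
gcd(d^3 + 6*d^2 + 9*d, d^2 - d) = d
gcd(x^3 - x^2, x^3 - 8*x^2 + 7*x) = x^2 - x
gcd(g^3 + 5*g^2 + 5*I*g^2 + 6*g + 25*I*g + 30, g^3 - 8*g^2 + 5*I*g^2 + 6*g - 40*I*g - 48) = g^2 + 5*I*g + 6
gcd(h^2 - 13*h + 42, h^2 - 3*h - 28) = h - 7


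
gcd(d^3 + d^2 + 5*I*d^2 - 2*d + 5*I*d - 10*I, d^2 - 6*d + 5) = d - 1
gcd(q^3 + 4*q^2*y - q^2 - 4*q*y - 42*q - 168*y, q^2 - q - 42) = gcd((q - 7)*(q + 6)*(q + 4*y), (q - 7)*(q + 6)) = q^2 - q - 42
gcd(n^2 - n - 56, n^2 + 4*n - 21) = n + 7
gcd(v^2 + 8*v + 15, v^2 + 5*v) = v + 5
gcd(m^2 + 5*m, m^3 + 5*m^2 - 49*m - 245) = m + 5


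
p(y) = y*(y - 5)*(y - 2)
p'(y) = y*(y - 5) + y*(y - 2) + (y - 5)*(y - 2) = 3*y^2 - 14*y + 10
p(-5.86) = -500.21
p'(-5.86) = 195.06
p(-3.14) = -131.38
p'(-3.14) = 83.54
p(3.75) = -8.20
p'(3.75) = -0.31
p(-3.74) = -187.63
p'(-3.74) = 104.32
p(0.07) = 0.67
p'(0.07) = 9.03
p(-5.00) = -350.00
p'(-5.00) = 155.00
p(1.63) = 2.03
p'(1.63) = -4.85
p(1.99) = 0.06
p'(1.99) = -5.98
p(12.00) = 840.00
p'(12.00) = 274.00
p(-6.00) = -528.00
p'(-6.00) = 202.00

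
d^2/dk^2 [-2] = 0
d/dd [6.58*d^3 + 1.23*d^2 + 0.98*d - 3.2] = 19.74*d^2 + 2.46*d + 0.98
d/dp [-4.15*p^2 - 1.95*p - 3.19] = -8.3*p - 1.95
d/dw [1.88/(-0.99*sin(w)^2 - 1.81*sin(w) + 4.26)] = (3.7224*sin(w) + 3.4028)*cos(w)/(0.99*sin(w)^2 + 1.81*sin(w) - 4.26)^2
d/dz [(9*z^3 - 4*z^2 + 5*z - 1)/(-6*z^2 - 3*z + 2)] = (-54*z^4 - 54*z^3 + 96*z^2 - 28*z + 7)/(36*z^4 + 36*z^3 - 15*z^2 - 12*z + 4)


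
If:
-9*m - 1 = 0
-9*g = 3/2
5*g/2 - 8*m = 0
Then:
No Solution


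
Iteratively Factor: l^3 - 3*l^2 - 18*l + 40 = (l + 4)*(l^2 - 7*l + 10) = (l - 5)*(l + 4)*(l - 2)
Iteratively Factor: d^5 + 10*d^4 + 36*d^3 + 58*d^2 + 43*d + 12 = (d + 1)*(d^4 + 9*d^3 + 27*d^2 + 31*d + 12) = (d + 1)*(d + 3)*(d^3 + 6*d^2 + 9*d + 4) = (d + 1)^2*(d + 3)*(d^2 + 5*d + 4) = (d + 1)^2*(d + 3)*(d + 4)*(d + 1)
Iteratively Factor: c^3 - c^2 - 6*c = (c - 3)*(c^2 + 2*c) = (c - 3)*(c + 2)*(c)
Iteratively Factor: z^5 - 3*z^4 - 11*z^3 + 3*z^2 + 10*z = (z - 5)*(z^4 + 2*z^3 - z^2 - 2*z) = (z - 5)*(z + 1)*(z^3 + z^2 - 2*z) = (z - 5)*(z + 1)*(z + 2)*(z^2 - z) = z*(z - 5)*(z + 1)*(z + 2)*(z - 1)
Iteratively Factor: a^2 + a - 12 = (a + 4)*(a - 3)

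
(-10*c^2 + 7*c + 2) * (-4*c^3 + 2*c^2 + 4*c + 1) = 40*c^5 - 48*c^4 - 34*c^3 + 22*c^2 + 15*c + 2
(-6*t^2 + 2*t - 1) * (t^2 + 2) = -6*t^4 + 2*t^3 - 13*t^2 + 4*t - 2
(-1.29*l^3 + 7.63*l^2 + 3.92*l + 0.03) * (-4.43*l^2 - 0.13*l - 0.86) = 5.7147*l^5 - 33.6332*l^4 - 17.2481*l^3 - 7.2043*l^2 - 3.3751*l - 0.0258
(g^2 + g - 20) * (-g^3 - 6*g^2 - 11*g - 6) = -g^5 - 7*g^4 + 3*g^3 + 103*g^2 + 214*g + 120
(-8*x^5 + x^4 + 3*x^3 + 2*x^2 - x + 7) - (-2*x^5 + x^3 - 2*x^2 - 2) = -6*x^5 + x^4 + 2*x^3 + 4*x^2 - x + 9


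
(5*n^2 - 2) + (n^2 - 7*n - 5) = 6*n^2 - 7*n - 7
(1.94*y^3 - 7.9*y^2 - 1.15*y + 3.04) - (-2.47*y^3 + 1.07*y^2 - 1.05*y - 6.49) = 4.41*y^3 - 8.97*y^2 - 0.0999999999999999*y + 9.53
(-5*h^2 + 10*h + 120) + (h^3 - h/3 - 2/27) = h^3 - 5*h^2 + 29*h/3 + 3238/27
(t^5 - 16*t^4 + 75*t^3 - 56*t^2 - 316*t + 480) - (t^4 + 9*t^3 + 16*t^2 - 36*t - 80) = t^5 - 17*t^4 + 66*t^3 - 72*t^2 - 280*t + 560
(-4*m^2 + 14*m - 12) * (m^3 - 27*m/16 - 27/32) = -4*m^5 + 14*m^4 - 21*m^3/4 - 81*m^2/4 + 135*m/16 + 81/8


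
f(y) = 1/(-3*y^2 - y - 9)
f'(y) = (6*y + 1)/(-3*y^2 - y - 9)^2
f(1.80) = -0.05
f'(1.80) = 0.03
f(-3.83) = -0.02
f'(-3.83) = -0.01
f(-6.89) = -0.01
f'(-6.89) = -0.00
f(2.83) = -0.03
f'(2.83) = 0.01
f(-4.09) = -0.02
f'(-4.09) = -0.01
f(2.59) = -0.03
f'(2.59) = 0.02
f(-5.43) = -0.01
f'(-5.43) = -0.00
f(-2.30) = -0.04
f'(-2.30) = -0.03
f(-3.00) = -0.03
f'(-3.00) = -0.02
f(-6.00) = -0.00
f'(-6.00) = 0.00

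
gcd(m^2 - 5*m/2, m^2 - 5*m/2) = m^2 - 5*m/2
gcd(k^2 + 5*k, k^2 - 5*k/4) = k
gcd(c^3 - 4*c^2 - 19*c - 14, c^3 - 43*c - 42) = c^2 - 6*c - 7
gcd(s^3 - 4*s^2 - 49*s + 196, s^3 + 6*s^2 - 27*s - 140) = s + 7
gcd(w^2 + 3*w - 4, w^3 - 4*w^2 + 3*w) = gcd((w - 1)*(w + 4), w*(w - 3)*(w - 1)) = w - 1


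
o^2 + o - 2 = (o - 1)*(o + 2)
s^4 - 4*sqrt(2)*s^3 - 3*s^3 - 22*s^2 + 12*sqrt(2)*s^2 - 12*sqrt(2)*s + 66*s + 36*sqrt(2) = (s - 3)*(s - 6*sqrt(2))*(s + sqrt(2))^2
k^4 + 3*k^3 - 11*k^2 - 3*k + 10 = (k - 2)*(k - 1)*(k + 1)*(k + 5)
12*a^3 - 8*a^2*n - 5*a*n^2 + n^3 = (-6*a + n)*(-a + n)*(2*a + n)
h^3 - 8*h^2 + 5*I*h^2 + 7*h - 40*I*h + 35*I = (h - 7)*(h - 1)*(h + 5*I)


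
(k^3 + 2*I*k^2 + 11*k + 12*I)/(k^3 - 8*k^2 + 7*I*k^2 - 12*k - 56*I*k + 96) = (k^2 - 2*I*k + 3)/(k^2 + k*(-8 + 3*I) - 24*I)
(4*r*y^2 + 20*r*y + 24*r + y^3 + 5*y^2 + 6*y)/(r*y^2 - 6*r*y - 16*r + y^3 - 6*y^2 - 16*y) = (4*r*y + 12*r + y^2 + 3*y)/(r*y - 8*r + y^2 - 8*y)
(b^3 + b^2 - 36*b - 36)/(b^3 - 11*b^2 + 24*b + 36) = (b + 6)/(b - 6)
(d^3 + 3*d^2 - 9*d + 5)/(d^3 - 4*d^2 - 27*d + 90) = (d^2 - 2*d + 1)/(d^2 - 9*d + 18)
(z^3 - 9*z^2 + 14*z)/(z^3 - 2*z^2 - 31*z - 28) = z*(z - 2)/(z^2 + 5*z + 4)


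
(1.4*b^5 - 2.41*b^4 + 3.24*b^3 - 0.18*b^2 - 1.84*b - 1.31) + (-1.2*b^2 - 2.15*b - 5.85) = 1.4*b^5 - 2.41*b^4 + 3.24*b^3 - 1.38*b^2 - 3.99*b - 7.16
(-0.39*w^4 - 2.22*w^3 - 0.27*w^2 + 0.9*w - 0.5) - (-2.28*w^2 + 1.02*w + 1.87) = -0.39*w^4 - 2.22*w^3 + 2.01*w^2 - 0.12*w - 2.37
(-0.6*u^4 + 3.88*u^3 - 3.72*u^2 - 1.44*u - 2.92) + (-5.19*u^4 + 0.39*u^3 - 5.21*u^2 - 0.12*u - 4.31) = -5.79*u^4 + 4.27*u^3 - 8.93*u^2 - 1.56*u - 7.23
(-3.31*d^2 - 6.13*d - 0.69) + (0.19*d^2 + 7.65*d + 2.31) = -3.12*d^2 + 1.52*d + 1.62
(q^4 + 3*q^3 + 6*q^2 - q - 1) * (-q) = -q^5 - 3*q^4 - 6*q^3 + q^2 + q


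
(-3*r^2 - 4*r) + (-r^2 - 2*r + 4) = -4*r^2 - 6*r + 4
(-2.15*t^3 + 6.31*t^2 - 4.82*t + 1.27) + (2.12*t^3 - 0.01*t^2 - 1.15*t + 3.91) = -0.0299999999999998*t^3 + 6.3*t^2 - 5.97*t + 5.18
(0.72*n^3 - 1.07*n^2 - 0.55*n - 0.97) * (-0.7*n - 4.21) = -0.504*n^4 - 2.2822*n^3 + 4.8897*n^2 + 2.9945*n + 4.0837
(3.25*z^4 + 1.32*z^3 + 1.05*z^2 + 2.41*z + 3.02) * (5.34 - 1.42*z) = -4.615*z^5 + 15.4806*z^4 + 5.5578*z^3 + 2.1848*z^2 + 8.581*z + 16.1268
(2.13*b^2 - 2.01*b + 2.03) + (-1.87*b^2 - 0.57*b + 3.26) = 0.26*b^2 - 2.58*b + 5.29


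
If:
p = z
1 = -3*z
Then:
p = -1/3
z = -1/3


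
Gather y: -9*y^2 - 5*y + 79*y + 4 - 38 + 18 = -9*y^2 + 74*y - 16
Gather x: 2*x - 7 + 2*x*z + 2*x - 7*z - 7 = x*(2*z + 4) - 7*z - 14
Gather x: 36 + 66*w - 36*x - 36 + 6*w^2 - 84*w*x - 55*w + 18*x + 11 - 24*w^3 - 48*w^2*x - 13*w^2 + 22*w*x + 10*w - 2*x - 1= -24*w^3 - 7*w^2 + 21*w + x*(-48*w^2 - 62*w - 20) + 10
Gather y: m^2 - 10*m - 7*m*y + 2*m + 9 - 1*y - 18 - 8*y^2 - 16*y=m^2 - 8*m - 8*y^2 + y*(-7*m - 17) - 9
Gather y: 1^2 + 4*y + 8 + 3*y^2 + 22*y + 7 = 3*y^2 + 26*y + 16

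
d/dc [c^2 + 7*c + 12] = 2*c + 7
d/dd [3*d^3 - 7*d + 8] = 9*d^2 - 7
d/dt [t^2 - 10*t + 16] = 2*t - 10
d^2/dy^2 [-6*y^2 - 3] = -12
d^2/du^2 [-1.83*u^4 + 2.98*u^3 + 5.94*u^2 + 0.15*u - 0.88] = -21.96*u^2 + 17.88*u + 11.88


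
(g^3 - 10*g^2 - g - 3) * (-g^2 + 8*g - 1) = -g^5 + 18*g^4 - 80*g^3 + 5*g^2 - 23*g + 3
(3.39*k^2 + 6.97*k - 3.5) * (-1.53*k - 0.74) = -5.1867*k^3 - 13.1727*k^2 + 0.1972*k + 2.59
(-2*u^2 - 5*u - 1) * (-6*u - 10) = 12*u^3 + 50*u^2 + 56*u + 10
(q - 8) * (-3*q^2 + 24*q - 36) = -3*q^3 + 48*q^2 - 228*q + 288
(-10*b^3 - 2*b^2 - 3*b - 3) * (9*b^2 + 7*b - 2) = -90*b^5 - 88*b^4 - 21*b^3 - 44*b^2 - 15*b + 6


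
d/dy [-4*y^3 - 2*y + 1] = -12*y^2 - 2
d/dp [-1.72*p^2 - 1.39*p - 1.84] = -3.44*p - 1.39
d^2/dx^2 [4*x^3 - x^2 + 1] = 24*x - 2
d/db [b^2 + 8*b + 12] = 2*b + 8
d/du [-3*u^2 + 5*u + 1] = 5 - 6*u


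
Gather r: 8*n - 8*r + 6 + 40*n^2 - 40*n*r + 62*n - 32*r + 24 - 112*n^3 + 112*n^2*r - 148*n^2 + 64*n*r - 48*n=-112*n^3 - 108*n^2 + 22*n + r*(112*n^2 + 24*n - 40) + 30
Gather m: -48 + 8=-40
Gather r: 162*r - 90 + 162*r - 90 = 324*r - 180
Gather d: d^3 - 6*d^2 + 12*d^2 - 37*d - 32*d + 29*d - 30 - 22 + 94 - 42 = d^3 + 6*d^2 - 40*d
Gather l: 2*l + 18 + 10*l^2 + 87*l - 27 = 10*l^2 + 89*l - 9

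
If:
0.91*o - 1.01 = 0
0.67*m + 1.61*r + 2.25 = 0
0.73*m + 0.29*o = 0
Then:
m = -0.44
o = 1.11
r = -1.21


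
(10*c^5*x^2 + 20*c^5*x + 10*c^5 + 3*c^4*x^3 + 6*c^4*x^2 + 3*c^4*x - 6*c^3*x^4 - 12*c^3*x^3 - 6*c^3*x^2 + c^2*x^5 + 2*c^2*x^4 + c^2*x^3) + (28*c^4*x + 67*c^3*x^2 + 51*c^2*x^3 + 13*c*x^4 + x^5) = 10*c^5*x^2 + 20*c^5*x + 10*c^5 + 3*c^4*x^3 + 6*c^4*x^2 + 31*c^4*x - 6*c^3*x^4 - 12*c^3*x^3 + 61*c^3*x^2 + c^2*x^5 + 2*c^2*x^4 + 52*c^2*x^3 + 13*c*x^4 + x^5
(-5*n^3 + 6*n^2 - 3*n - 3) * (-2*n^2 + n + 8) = 10*n^5 - 17*n^4 - 28*n^3 + 51*n^2 - 27*n - 24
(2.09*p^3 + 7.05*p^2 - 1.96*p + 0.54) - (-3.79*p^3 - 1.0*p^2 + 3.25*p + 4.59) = 5.88*p^3 + 8.05*p^2 - 5.21*p - 4.05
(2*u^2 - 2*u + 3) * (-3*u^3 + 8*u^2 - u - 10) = -6*u^5 + 22*u^4 - 27*u^3 + 6*u^2 + 17*u - 30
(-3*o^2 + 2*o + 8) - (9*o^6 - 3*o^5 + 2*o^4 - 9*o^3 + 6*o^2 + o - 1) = -9*o^6 + 3*o^5 - 2*o^4 + 9*o^3 - 9*o^2 + o + 9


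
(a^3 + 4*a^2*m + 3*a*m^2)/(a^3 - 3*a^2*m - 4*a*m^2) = (a + 3*m)/(a - 4*m)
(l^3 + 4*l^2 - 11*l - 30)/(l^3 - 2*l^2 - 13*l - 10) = (l^2 + 2*l - 15)/(l^2 - 4*l - 5)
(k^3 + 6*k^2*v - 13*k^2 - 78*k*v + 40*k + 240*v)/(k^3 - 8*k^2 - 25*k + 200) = (k + 6*v)/(k + 5)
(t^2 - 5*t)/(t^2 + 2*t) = (t - 5)/(t + 2)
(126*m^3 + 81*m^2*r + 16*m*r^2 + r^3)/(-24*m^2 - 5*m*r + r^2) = (42*m^2 + 13*m*r + r^2)/(-8*m + r)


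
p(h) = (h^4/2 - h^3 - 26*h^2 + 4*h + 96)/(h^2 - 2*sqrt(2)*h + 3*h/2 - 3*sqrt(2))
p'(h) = (-2*h - 3/2 + 2*sqrt(2))*(h^4/2 - h^3 - 26*h^2 + 4*h + 96)/(h^2 - 2*sqrt(2)*h + 3*h/2 - 3*sqrt(2))^2 + (2*h^3 - 3*h^2 - 52*h + 4)/(h^2 - 2*sqrt(2)*h + 3*h/2 - 3*sqrt(2)) = (-(4*h - 4*sqrt(2) + 3)*(h^4 - 2*h^3 - 52*h^2 + 8*h + 192) + 2*(2*h^2 - 4*sqrt(2)*h + 3*h - 6*sqrt(2))*(2*h^3 - 3*h^2 - 52*h + 4))/(2*h^2 - 4*sqrt(2)*h + 3*h - 6*sqrt(2))^2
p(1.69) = -7.64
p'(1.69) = 18.48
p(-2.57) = -8.17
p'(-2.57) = 5.37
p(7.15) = -7.05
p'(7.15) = 8.06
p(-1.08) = -38.56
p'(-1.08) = 48.96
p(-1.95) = 1.85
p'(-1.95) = 41.31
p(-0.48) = -26.14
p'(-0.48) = 9.42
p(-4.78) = -5.89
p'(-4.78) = -3.95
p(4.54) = -29.30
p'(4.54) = 11.64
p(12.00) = 40.71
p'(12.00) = 11.96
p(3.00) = -145.71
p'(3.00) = 719.74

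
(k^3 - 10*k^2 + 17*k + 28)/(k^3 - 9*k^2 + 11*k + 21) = (k - 4)/(k - 3)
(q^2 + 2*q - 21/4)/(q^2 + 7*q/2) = (q - 3/2)/q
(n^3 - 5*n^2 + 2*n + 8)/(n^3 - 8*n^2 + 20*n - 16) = (n + 1)/(n - 2)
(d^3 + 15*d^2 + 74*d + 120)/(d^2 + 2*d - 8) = (d^2 + 11*d + 30)/(d - 2)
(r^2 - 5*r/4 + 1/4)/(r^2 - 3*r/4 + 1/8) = 2*(r - 1)/(2*r - 1)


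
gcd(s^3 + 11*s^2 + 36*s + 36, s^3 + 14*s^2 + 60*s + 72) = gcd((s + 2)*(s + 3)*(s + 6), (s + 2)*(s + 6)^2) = s^2 + 8*s + 12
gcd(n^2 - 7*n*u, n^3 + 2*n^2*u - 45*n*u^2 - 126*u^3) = -n + 7*u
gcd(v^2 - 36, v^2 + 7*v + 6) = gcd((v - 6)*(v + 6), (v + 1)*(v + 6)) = v + 6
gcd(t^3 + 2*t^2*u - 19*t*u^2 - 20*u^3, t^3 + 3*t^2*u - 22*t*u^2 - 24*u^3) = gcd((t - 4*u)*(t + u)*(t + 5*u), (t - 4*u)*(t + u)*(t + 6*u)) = t^2 - 3*t*u - 4*u^2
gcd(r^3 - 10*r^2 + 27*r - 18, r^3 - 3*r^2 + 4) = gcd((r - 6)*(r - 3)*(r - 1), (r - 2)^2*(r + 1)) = 1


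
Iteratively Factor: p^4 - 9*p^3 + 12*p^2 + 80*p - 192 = (p - 4)*(p^3 - 5*p^2 - 8*p + 48) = (p - 4)^2*(p^2 - p - 12) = (p - 4)^3*(p + 3)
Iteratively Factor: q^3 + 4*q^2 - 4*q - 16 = (q - 2)*(q^2 + 6*q + 8) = (q - 2)*(q + 2)*(q + 4)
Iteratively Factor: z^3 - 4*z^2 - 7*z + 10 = (z + 2)*(z^2 - 6*z + 5) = (z - 5)*(z + 2)*(z - 1)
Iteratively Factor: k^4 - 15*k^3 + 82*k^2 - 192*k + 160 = (k - 4)*(k^3 - 11*k^2 + 38*k - 40) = (k - 5)*(k - 4)*(k^2 - 6*k + 8) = (k - 5)*(k - 4)*(k - 2)*(k - 4)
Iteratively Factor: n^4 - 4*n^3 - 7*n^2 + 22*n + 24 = (n - 4)*(n^3 - 7*n - 6) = (n - 4)*(n - 3)*(n^2 + 3*n + 2) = (n - 4)*(n - 3)*(n + 2)*(n + 1)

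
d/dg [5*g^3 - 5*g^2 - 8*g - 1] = 15*g^2 - 10*g - 8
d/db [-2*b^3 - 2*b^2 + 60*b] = -6*b^2 - 4*b + 60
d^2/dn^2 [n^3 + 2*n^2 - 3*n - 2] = 6*n + 4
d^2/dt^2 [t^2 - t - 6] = 2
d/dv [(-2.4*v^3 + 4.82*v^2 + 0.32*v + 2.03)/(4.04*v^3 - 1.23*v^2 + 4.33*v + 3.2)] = (3.5527136788005e-15*v^5 - 16.5208*v^4 - 23.3696*v^3 - 26.3794*v^2 + 35.8418*v - 7.7659)/(16.3216*v^6 - 9.9384*v^5 + 36.4993*v^4 + 15.2042*v^3 + 10.8769*v^2 + 27.712*v + 10.24)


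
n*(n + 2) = n^2 + 2*n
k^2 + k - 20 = (k - 4)*(k + 5)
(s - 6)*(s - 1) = s^2 - 7*s + 6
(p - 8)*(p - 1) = p^2 - 9*p + 8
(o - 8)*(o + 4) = o^2 - 4*o - 32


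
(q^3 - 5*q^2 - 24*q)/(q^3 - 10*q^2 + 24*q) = (q^2 - 5*q - 24)/(q^2 - 10*q + 24)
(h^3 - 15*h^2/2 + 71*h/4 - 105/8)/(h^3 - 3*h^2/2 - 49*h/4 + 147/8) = (2*h - 5)/(2*h + 7)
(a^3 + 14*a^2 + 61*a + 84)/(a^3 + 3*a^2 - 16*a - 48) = (a + 7)/(a - 4)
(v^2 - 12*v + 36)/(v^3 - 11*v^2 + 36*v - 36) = (v - 6)/(v^2 - 5*v + 6)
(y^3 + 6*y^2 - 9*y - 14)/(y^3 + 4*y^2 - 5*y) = (y^3 + 6*y^2 - 9*y - 14)/(y*(y^2 + 4*y - 5))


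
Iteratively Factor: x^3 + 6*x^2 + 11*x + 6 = (x + 1)*(x^2 + 5*x + 6) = (x + 1)*(x + 3)*(x + 2)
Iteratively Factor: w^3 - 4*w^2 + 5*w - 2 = (w - 2)*(w^2 - 2*w + 1) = (w - 2)*(w - 1)*(w - 1)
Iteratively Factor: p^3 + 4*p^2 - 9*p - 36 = (p + 4)*(p^2 - 9) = (p - 3)*(p + 4)*(p + 3)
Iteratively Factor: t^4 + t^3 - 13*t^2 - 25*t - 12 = (t - 4)*(t^3 + 5*t^2 + 7*t + 3) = (t - 4)*(t + 1)*(t^2 + 4*t + 3) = (t - 4)*(t + 1)*(t + 3)*(t + 1)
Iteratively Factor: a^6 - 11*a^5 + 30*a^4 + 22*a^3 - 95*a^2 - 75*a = (a - 5)*(a^5 - 6*a^4 + 22*a^2 + 15*a) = a*(a - 5)*(a^4 - 6*a^3 + 22*a + 15) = a*(a - 5)*(a + 1)*(a^3 - 7*a^2 + 7*a + 15) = a*(a - 5)^2*(a + 1)*(a^2 - 2*a - 3) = a*(a - 5)^2*(a - 3)*(a + 1)*(a + 1)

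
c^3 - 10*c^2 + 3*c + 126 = (c - 7)*(c - 6)*(c + 3)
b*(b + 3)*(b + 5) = b^3 + 8*b^2 + 15*b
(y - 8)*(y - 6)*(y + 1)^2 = y^4 - 12*y^3 + 21*y^2 + 82*y + 48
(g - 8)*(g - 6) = g^2 - 14*g + 48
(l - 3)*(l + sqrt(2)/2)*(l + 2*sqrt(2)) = l^3 - 3*l^2 + 5*sqrt(2)*l^2/2 - 15*sqrt(2)*l/2 + 2*l - 6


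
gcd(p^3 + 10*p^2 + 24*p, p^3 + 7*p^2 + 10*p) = p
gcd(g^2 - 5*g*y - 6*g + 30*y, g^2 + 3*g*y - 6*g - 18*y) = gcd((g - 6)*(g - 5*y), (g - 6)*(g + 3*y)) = g - 6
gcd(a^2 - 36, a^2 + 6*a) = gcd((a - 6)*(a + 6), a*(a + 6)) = a + 6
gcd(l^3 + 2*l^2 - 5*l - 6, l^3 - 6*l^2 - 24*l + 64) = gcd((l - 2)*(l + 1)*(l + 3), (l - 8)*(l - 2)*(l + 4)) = l - 2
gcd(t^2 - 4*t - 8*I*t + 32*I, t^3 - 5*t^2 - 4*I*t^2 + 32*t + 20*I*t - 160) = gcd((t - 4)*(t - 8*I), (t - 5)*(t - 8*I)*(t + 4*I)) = t - 8*I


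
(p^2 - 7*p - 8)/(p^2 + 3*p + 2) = (p - 8)/(p + 2)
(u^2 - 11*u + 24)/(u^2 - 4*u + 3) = (u - 8)/(u - 1)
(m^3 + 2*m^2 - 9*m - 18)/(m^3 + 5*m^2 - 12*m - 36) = (m + 3)/(m + 6)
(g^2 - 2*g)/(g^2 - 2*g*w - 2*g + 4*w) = g/(g - 2*w)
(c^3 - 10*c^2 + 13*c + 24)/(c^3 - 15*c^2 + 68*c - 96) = (c + 1)/(c - 4)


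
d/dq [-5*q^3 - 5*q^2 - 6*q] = -15*q^2 - 10*q - 6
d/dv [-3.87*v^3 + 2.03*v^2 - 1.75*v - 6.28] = -11.61*v^2 + 4.06*v - 1.75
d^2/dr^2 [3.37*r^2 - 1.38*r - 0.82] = 6.74000000000000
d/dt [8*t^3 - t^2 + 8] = 2*t*(12*t - 1)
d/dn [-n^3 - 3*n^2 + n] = -3*n^2 - 6*n + 1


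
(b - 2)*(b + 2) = b^2 - 4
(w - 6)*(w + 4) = w^2 - 2*w - 24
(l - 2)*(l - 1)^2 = l^3 - 4*l^2 + 5*l - 2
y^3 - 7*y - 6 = (y - 3)*(y + 1)*(y + 2)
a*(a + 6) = a^2 + 6*a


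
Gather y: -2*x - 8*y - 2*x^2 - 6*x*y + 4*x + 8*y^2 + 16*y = -2*x^2 + 2*x + 8*y^2 + y*(8 - 6*x)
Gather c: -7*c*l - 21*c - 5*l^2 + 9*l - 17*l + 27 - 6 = c*(-7*l - 21) - 5*l^2 - 8*l + 21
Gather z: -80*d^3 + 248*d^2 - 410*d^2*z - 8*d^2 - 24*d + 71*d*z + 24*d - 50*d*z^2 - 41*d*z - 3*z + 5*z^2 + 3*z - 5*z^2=-80*d^3 + 240*d^2 - 50*d*z^2 + z*(-410*d^2 + 30*d)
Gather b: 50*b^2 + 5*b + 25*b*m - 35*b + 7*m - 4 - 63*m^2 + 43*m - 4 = 50*b^2 + b*(25*m - 30) - 63*m^2 + 50*m - 8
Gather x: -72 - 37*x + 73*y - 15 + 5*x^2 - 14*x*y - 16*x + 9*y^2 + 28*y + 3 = 5*x^2 + x*(-14*y - 53) + 9*y^2 + 101*y - 84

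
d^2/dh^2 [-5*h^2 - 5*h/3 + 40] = -10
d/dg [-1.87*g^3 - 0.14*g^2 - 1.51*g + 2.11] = -5.61*g^2 - 0.28*g - 1.51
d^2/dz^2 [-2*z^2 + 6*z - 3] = -4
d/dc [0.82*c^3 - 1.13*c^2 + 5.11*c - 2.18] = 2.46*c^2 - 2.26*c + 5.11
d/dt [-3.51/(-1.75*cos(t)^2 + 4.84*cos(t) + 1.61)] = (12.285*cos(t) - 16.9884)*sin(t)/(-1.75*cos(t)^2 + 4.84*cos(t) + 1.61)^2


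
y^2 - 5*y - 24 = (y - 8)*(y + 3)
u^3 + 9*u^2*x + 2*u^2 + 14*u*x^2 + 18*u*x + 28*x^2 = (u + 2)*(u + 2*x)*(u + 7*x)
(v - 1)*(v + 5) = v^2 + 4*v - 5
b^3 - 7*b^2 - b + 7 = (b - 7)*(b - 1)*(b + 1)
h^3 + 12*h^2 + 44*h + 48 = (h + 2)*(h + 4)*(h + 6)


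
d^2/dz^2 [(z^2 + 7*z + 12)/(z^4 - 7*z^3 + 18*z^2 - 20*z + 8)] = 2*(3*z^4 + 45*z^3 + 47*z^2 - 341*z + 266)/(z^8 - 13*z^7 + 73*z^6 - 231*z^5 + 450*z^4 - 552*z^3 + 416*z^2 - 176*z + 32)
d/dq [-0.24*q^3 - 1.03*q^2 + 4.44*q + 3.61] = -0.72*q^2 - 2.06*q + 4.44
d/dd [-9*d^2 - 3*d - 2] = -18*d - 3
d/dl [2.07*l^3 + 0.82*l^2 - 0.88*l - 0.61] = 6.21*l^2 + 1.64*l - 0.88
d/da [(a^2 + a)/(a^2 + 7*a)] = 6/(a^2 + 14*a + 49)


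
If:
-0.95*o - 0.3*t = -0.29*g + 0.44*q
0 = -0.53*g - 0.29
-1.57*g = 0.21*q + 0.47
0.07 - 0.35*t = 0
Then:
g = -0.55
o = -1.09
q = 1.85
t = 0.20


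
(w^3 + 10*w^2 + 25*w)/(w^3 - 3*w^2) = (w^2 + 10*w + 25)/(w*(w - 3))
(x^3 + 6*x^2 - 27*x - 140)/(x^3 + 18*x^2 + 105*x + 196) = (x - 5)/(x + 7)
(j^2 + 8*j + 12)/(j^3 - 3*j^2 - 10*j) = (j + 6)/(j*(j - 5))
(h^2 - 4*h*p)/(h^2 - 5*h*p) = (h - 4*p)/(h - 5*p)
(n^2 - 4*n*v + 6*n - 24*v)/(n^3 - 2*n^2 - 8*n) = (-n^2 + 4*n*v - 6*n + 24*v)/(n*(-n^2 + 2*n + 8))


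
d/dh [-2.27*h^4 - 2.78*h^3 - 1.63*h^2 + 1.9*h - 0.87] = -9.08*h^3 - 8.34*h^2 - 3.26*h + 1.9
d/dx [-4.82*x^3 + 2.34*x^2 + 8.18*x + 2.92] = -14.46*x^2 + 4.68*x + 8.18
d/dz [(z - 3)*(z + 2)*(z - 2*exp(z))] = -2*z^2*exp(z) + 3*z^2 - 2*z*exp(z) - 2*z + 14*exp(z) - 6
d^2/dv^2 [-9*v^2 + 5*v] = -18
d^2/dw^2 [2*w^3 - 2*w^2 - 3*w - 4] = 12*w - 4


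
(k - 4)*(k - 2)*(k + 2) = k^3 - 4*k^2 - 4*k + 16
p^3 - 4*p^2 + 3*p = p*(p - 3)*(p - 1)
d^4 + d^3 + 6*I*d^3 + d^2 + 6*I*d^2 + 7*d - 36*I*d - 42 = (d - 2)*(d + 3)*(d - I)*(d + 7*I)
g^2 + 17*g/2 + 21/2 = (g + 3/2)*(g + 7)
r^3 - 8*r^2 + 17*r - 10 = (r - 5)*(r - 2)*(r - 1)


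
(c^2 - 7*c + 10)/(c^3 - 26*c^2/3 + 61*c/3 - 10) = 3*(c - 2)/(3*c^2 - 11*c + 6)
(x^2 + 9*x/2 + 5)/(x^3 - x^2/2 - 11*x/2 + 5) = (x + 2)/(x^2 - 3*x + 2)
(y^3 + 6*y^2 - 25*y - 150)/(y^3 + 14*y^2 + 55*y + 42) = (y^2 - 25)/(y^2 + 8*y + 7)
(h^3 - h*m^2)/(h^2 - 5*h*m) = (h^2 - m^2)/(h - 5*m)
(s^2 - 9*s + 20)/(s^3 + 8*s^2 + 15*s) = (s^2 - 9*s + 20)/(s*(s^2 + 8*s + 15))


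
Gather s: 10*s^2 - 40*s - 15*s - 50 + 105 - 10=10*s^2 - 55*s + 45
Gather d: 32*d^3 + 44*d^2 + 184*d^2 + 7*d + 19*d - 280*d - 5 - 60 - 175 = 32*d^3 + 228*d^2 - 254*d - 240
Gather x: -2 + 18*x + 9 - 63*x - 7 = -45*x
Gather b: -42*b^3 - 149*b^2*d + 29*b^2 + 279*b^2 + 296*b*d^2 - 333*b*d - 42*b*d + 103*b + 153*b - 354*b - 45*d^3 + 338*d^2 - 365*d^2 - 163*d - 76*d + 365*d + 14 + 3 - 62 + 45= -42*b^3 + b^2*(308 - 149*d) + b*(296*d^2 - 375*d - 98) - 45*d^3 - 27*d^2 + 126*d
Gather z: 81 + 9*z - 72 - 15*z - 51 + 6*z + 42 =0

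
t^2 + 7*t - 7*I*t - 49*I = (t + 7)*(t - 7*I)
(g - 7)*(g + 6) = g^2 - g - 42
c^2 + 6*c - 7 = (c - 1)*(c + 7)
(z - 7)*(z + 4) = z^2 - 3*z - 28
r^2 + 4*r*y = r*(r + 4*y)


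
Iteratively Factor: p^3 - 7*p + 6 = (p - 1)*(p^2 + p - 6) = (p - 2)*(p - 1)*(p + 3)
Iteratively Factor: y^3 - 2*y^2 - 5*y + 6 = (y - 1)*(y^2 - y - 6) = (y - 1)*(y + 2)*(y - 3)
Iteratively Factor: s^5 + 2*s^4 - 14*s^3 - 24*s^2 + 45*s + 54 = (s - 3)*(s^4 + 5*s^3 + s^2 - 21*s - 18) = (s - 3)*(s + 3)*(s^3 + 2*s^2 - 5*s - 6) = (s - 3)*(s + 3)^2*(s^2 - s - 2) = (s - 3)*(s + 1)*(s + 3)^2*(s - 2)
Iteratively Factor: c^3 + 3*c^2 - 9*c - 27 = (c + 3)*(c^2 - 9) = (c - 3)*(c + 3)*(c + 3)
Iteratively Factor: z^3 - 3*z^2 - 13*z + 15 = (z - 1)*(z^2 - 2*z - 15) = (z - 5)*(z - 1)*(z + 3)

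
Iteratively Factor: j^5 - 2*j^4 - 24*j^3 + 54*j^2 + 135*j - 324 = (j - 3)*(j^4 + j^3 - 21*j^2 - 9*j + 108) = (j - 3)*(j + 3)*(j^3 - 2*j^2 - 15*j + 36) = (j - 3)^2*(j + 3)*(j^2 + j - 12) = (j - 3)^3*(j + 3)*(j + 4)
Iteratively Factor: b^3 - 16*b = (b)*(b^2 - 16) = b*(b + 4)*(b - 4)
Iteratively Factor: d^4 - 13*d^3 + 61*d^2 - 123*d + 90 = (d - 5)*(d^3 - 8*d^2 + 21*d - 18) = (d - 5)*(d - 2)*(d^2 - 6*d + 9) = (d - 5)*(d - 3)*(d - 2)*(d - 3)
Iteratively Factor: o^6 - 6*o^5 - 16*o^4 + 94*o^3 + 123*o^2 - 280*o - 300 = (o - 2)*(o^5 - 4*o^4 - 24*o^3 + 46*o^2 + 215*o + 150) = (o - 2)*(o + 3)*(o^4 - 7*o^3 - 3*o^2 + 55*o + 50) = (o - 2)*(o + 1)*(o + 3)*(o^3 - 8*o^2 + 5*o + 50) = (o - 5)*(o - 2)*(o + 1)*(o + 3)*(o^2 - 3*o - 10) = (o - 5)^2*(o - 2)*(o + 1)*(o + 3)*(o + 2)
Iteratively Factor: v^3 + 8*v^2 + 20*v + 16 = (v + 2)*(v^2 + 6*v + 8) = (v + 2)^2*(v + 4)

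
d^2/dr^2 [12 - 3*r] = 0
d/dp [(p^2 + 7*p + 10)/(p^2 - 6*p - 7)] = (-13*p^2 - 34*p + 11)/(p^4 - 12*p^3 + 22*p^2 + 84*p + 49)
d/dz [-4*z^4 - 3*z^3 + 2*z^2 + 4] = z*(-16*z^2 - 9*z + 4)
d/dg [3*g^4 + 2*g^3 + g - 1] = 12*g^3 + 6*g^2 + 1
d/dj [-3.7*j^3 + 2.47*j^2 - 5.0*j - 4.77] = -11.1*j^2 + 4.94*j - 5.0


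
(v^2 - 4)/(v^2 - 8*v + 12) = (v + 2)/(v - 6)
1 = 1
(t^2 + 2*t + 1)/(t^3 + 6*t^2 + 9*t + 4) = 1/(t + 4)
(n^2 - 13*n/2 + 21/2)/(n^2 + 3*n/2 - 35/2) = (n - 3)/(n + 5)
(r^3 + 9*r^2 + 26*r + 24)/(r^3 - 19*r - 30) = (r + 4)/(r - 5)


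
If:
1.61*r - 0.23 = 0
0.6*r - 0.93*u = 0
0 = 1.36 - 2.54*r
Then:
No Solution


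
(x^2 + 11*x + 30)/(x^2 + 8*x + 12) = (x + 5)/(x + 2)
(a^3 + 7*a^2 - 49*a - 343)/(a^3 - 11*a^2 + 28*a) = (a^2 + 14*a + 49)/(a*(a - 4))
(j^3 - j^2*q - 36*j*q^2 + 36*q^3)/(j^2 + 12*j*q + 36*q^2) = (j^2 - 7*j*q + 6*q^2)/(j + 6*q)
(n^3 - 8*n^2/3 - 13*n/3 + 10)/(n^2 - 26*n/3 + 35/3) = (n^2 - n - 6)/(n - 7)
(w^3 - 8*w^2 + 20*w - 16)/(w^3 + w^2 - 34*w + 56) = (w - 2)/(w + 7)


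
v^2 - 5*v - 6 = (v - 6)*(v + 1)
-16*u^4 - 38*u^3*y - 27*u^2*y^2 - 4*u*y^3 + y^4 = (-8*u + y)*(u + y)^2*(2*u + y)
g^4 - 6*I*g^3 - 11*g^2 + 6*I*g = g*(g - 3*I)*(g - 2*I)*(g - I)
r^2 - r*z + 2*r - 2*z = (r + 2)*(r - z)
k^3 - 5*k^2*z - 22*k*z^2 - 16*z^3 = (k - 8*z)*(k + z)*(k + 2*z)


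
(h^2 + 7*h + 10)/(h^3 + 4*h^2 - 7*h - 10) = (h + 2)/(h^2 - h - 2)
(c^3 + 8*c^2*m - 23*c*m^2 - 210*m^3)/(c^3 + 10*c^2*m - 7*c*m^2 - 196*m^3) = (c^2 + c*m - 30*m^2)/(c^2 + 3*c*m - 28*m^2)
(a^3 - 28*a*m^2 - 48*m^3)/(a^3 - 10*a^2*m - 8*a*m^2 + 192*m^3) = (a + 2*m)/(a - 8*m)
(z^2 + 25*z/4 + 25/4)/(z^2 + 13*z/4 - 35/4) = (4*z + 5)/(4*z - 7)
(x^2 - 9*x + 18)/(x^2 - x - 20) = (-x^2 + 9*x - 18)/(-x^2 + x + 20)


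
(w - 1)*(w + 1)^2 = w^3 + w^2 - w - 1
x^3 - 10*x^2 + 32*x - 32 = (x - 4)^2*(x - 2)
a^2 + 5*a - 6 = (a - 1)*(a + 6)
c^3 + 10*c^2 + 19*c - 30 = (c - 1)*(c + 5)*(c + 6)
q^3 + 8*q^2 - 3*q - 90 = (q - 3)*(q + 5)*(q + 6)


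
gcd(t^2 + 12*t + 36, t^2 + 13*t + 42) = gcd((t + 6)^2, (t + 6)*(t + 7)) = t + 6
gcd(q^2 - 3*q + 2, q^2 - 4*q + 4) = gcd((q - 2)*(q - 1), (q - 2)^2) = q - 2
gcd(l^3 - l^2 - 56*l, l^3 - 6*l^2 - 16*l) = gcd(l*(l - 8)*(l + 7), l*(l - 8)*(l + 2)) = l^2 - 8*l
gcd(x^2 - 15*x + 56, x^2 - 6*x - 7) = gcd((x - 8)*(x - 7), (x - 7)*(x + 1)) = x - 7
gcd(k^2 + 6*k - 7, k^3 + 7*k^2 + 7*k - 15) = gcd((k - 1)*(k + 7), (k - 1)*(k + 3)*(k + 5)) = k - 1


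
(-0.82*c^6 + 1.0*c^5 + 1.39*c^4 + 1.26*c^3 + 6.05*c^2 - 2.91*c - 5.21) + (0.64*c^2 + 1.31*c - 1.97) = -0.82*c^6 + 1.0*c^5 + 1.39*c^4 + 1.26*c^3 + 6.69*c^2 - 1.6*c - 7.18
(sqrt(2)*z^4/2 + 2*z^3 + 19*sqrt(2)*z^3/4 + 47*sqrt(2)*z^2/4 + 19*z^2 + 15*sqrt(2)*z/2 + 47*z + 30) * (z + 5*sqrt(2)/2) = sqrt(2)*z^5/2 + 9*z^4/2 + 19*sqrt(2)*z^4/4 + 67*sqrt(2)*z^3/4 + 171*z^3/4 + 55*sqrt(2)*z^2 + 423*z^2/4 + 135*z/2 + 235*sqrt(2)*z/2 + 75*sqrt(2)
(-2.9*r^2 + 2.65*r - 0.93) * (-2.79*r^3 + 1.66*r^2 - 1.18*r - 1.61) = 8.091*r^5 - 12.2075*r^4 + 10.4157*r^3 - 0.00179999999999936*r^2 - 3.1691*r + 1.4973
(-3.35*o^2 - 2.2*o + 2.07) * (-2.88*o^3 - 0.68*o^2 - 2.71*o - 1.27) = 9.648*o^5 + 8.614*o^4 + 4.6129*o^3 + 8.8089*o^2 - 2.8157*o - 2.6289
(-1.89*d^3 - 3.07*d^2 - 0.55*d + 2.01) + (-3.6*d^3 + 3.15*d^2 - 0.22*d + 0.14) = -5.49*d^3 + 0.0800000000000001*d^2 - 0.77*d + 2.15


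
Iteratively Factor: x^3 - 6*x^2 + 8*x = (x - 4)*(x^2 - 2*x) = (x - 4)*(x - 2)*(x)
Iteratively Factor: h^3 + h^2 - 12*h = (h + 4)*(h^2 - 3*h) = h*(h + 4)*(h - 3)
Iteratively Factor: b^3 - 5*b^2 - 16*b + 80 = (b - 4)*(b^2 - b - 20) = (b - 4)*(b + 4)*(b - 5)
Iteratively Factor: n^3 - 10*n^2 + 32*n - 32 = (n - 2)*(n^2 - 8*n + 16) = (n - 4)*(n - 2)*(n - 4)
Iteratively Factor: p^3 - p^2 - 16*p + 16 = (p - 4)*(p^2 + 3*p - 4) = (p - 4)*(p + 4)*(p - 1)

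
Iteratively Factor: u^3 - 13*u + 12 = (u - 1)*(u^2 + u - 12) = (u - 1)*(u + 4)*(u - 3)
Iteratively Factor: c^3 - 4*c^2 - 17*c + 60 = (c - 3)*(c^2 - c - 20) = (c - 3)*(c + 4)*(c - 5)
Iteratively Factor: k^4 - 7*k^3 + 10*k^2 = (k - 2)*(k^3 - 5*k^2) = k*(k - 2)*(k^2 - 5*k) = k^2*(k - 2)*(k - 5)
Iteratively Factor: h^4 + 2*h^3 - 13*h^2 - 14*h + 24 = (h + 4)*(h^3 - 2*h^2 - 5*h + 6) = (h + 2)*(h + 4)*(h^2 - 4*h + 3) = (h - 3)*(h + 2)*(h + 4)*(h - 1)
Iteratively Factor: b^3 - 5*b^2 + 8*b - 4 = (b - 1)*(b^2 - 4*b + 4) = (b - 2)*(b - 1)*(b - 2)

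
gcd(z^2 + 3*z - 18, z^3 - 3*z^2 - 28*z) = 1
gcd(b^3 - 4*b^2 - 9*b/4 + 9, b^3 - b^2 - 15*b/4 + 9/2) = b - 3/2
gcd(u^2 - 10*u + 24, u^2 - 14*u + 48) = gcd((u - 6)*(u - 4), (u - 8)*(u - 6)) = u - 6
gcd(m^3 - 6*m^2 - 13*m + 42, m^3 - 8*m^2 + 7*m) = m - 7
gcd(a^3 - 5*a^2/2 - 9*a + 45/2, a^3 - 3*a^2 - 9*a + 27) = a^2 - 9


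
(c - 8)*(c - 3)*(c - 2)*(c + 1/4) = c^4 - 51*c^3/4 + 171*c^2/4 - 73*c/2 - 12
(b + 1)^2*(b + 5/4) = b^3 + 13*b^2/4 + 7*b/2 + 5/4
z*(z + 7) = z^2 + 7*z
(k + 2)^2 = k^2 + 4*k + 4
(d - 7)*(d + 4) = d^2 - 3*d - 28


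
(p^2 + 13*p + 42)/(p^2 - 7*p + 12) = (p^2 + 13*p + 42)/(p^2 - 7*p + 12)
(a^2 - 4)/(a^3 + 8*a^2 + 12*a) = (a - 2)/(a*(a + 6))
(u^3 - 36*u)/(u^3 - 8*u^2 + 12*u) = (u + 6)/(u - 2)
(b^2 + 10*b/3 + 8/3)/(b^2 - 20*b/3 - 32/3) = (b + 2)/(b - 8)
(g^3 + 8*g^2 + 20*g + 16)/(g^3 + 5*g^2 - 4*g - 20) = (g^2 + 6*g + 8)/(g^2 + 3*g - 10)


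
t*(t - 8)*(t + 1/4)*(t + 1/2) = t^4 - 29*t^3/4 - 47*t^2/8 - t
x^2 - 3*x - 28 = (x - 7)*(x + 4)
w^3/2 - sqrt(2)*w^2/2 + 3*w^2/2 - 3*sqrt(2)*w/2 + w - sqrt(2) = (w/2 + 1/2)*(w + 2)*(w - sqrt(2))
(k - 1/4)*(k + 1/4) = k^2 - 1/16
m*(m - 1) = m^2 - m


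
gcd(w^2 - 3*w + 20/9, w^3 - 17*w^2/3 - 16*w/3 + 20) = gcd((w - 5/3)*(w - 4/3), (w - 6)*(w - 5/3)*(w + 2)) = w - 5/3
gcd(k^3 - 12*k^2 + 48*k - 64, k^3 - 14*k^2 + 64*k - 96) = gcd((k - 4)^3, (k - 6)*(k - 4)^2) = k^2 - 8*k + 16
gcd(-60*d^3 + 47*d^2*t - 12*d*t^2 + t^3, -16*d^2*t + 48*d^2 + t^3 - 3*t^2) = -4*d + t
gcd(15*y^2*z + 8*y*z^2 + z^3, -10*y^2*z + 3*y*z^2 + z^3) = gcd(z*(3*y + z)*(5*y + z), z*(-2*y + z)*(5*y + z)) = 5*y*z + z^2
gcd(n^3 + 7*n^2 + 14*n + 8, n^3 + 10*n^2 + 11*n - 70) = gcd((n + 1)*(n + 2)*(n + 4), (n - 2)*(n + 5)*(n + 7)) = 1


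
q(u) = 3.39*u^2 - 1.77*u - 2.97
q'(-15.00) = -103.47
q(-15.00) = 786.33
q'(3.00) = 18.57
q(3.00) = 22.23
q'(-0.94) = -8.14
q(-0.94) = 1.69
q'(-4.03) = -29.09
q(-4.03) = 59.22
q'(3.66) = 23.04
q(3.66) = 35.96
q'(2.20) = 13.15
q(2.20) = 9.54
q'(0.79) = 3.59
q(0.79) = -2.25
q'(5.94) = 38.50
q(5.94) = 106.13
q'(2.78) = 17.08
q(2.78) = 18.31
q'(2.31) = 13.89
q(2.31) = 11.03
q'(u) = 6.78*u - 1.77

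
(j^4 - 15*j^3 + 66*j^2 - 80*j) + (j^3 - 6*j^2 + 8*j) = j^4 - 14*j^3 + 60*j^2 - 72*j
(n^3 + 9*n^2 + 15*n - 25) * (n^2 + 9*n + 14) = n^5 + 18*n^4 + 110*n^3 + 236*n^2 - 15*n - 350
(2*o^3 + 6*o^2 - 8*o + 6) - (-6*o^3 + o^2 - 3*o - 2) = 8*o^3 + 5*o^2 - 5*o + 8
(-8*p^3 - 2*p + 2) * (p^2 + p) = -8*p^5 - 8*p^4 - 2*p^3 + 2*p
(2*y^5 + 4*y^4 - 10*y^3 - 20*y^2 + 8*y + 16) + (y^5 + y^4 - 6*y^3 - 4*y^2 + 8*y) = 3*y^5 + 5*y^4 - 16*y^3 - 24*y^2 + 16*y + 16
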